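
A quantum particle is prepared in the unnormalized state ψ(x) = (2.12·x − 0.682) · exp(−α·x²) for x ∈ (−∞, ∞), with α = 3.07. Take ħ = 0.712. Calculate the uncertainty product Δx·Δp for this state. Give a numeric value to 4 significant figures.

Δx = √(⟨x²⟩−⟨x⟩²), Δp = √(⟨p²⟩−⟨p⟩²).
Expand each integrand as polynomial × e^(−2αx²) and use ∫x^(2j)·e^(−2αx²) dx = (2j−1)!!/(4α)^j · √(π/(2α)), odd powers → 0; here √(π/(2α)) = 0.71530. Differentiate with the product rule, d/dx e^(−αx²) = −2αx·e^(−αx²).
Normalization: ∫|ψ|² dx = 0.59450.
⟨x⟩ = -0.28333, ⟨x²⟩ = 0.15315 ⇒ Δx = 0.26996.
⟨p⟩ = 0.0000, ⟨p²⟩ = 2.9270 ⇒ Δp = 1.7109.
Δx·Δp = 0.46186.

0.4619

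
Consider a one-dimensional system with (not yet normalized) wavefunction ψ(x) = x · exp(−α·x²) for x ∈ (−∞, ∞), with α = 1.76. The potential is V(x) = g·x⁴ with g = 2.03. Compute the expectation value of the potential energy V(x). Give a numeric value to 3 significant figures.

⟨V⟩ = ∫ V(x)·|ψ|² dx / ∫|ψ|² dx.
Expand each integrand as polynomial × e^(−2αx²) and use ∫x^(2j)·e^(−2αx²) dx = (2j−1)!!/(4α)^j · √(π/(2α)), odd powers → 0; here √(π/(2α)) = 0.94472.
State is unnormalized: ∫|ψ|² dx = 0.13419, and ∫ψ*·V(x)·ψ dx = 0.082447, so ⟨V⟩ = 0.082447 / 0.13419.
⟨V⟩ = 0.61439.

0.614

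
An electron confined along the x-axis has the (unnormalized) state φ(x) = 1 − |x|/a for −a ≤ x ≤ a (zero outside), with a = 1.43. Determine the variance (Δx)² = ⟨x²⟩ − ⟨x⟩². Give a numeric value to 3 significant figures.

0.204

Compute ⟨x⟩ and ⟨x²⟩ separately, then (Δx)² = ⟨x²⟩ − ⟨x⟩².
φ is even, so ∫ over [−a, a] = 2∫₀ᵃ with φ = 1 − x/a there: ∫₀ᵃ (1 − x/a)² dx = a/3, ∫₀ᵃ x²(1 − x/a)² dx = a³/30, ∫₀ᵃ x⁴(1 − x/a)² dx = a⁵/105.
Normalization: ∫|φ|² dx = 0.95333.
⟨x⟩ = 0.0000 and ⟨x²⟩ = 0.20449.
(Δx)² = 0.20449 − (0.0000)² = 0.20449.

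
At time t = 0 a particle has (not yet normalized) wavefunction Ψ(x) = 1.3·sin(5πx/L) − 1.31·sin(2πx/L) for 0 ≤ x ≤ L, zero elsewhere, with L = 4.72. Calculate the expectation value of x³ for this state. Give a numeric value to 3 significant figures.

27.9

⟨x³⟩ = ∫ x³·|Ψ|² dx / ∫|Ψ|² dx (integrals over the domain).
On 0 ≤ x ≤ L (j ≠ l): ∫sin²(jπx/L) dx = L/2, ∫sin(jπx/L)·sin(lπx/L) dx = 0; diagonal moments ∫x·sin²(jπx/L) dx = L²/4, ∫x²·sin²(jπx/L) dx = L³·(1/6 − 1/(4j²π²)); cross terms ∫x·sin(jπx/L)·sin(lπx/L) dx = 0 for j + l even and −4jlL²/(π²(j² − l²)²) for j + l odd, ∫x²·sin(jπx/L)·sin(lπx/L) dx = (−1)^(j+l)·4jlL³/(π²(j² − l²)²); higher powers the same way via product-to-sum and parts.
State is unnormalized: ∫|Ψ|² dx = 8.0384, and ∫Ψ*·x³·Ψ dx = 224.01, so ⟨x³⟩ = 224.01 / 8.0384.
⟨x³⟩ = 27.868.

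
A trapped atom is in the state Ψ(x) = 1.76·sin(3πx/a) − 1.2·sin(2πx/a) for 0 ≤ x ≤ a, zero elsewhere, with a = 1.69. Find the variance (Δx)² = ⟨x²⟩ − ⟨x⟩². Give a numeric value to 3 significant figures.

Compute ⟨x⟩ and ⟨x²⟩ separately, then (Δx)² = ⟨x²⟩ − ⟨x⟩².
On 0 ≤ x ≤ a (j ≠ l): ∫sin²(jπx/a) dx = a/2, ∫sin(jπx/a)·sin(lπx/a) dx = 0; diagonal moments ∫x·sin²(jπx/a) dx = a²/4, ∫x²·sin²(jπx/a) dx = a³·(1/6 − 1/(4j²π²)); cross terms ∫x·sin(jπx/a)·sin(lπx/a) dx = 0 for j + l even and −4jla²/(π²(j² − l²)²) for j + l odd, ∫x²·sin(jπx/a)·sin(lπx/a) dx = (−1)^(j+l)·4jla³/(π²(j² − l²)²); higher powers the same way via product-to-sum and parts.
Normalization: ∫|Ψ|² dx = 3.8343.
⟨x⟩ = 1.1510 and ⟨x²⟩ = 1.4468.
(Δx)² = 1.4468 − (1.1510)² = 0.12189.

0.122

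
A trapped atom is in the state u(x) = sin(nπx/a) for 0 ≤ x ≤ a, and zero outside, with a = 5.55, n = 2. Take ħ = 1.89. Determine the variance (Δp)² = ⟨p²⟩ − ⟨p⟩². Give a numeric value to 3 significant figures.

Compute ⟨p⟩ and ⟨p²⟩ separately; (Δp)² = ⟨p²⟩ − ⟨p⟩².
d/dx sin(nπx/a) = (nπ/a)·cos(nπx/a) and d²/dx² sin(nπx/a) = −(nπ/a)²·sin(nπx/a); on 0 ≤ x ≤ a, ∫sin²(nπx/a) dx = a/2 and ∫sin(nπx/a)·cos(nπx/a) dx = 0.
Normalization: ∫|u|² dx = 2.7750.
⟨p⟩ = 0.0000 and ⟨p²⟩ = 4.5782.
(Δp)² = 4.5782 − (0.0000)² = 4.5782.

4.58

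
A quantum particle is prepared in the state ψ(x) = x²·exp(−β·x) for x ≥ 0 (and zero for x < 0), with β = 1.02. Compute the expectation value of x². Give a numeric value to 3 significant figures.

⟨x²⟩ = ∫ x²·|ψ|² dx / ∫|ψ|² dx (integrals over the domain).
Every integrand reduces to terms xʲ·e^(−2βx) on [0, ∞); use ∫₀^∞ xʲ·e^(−2βx) dx = j!/(2β)^(j+1).
State is unnormalized: ∫|ψ|² dx = 0.67930, and ∫ψ*·x²·ψ dx = 4.8969, so ⟨x²⟩ = 4.8969 / 0.67930.
⟨x²⟩ = 7.2088.

7.21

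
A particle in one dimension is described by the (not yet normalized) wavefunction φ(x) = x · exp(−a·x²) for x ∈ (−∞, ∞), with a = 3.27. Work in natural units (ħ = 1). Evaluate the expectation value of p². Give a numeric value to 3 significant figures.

9.81

p² φ = −ħ² d²φ/dx²; ⟨p²⟩ = −ħ² ∫ φ*·φ'' dx / ∫|φ|² dx.
Expand each integrand as polynomial × e^(−2ax²) and use ∫x^(2j)·e^(−2ax²) dx = (2j−1)!!/(4a)^j · √(π/(2a)), odd powers → 0; here √(π/(2a)) = 0.69308. Differentiate with the product rule, d/dx e^(−ax²) = −2ax·e^(−ax²).
State is unnormalized: ∫|φ|² dx = 0.052988, and ∫φ*·(−ħ² φ'') dx = 0.51981, so ⟨p²⟩ = 0.51981 / 0.052988.
⟨p²⟩ = 9.8100.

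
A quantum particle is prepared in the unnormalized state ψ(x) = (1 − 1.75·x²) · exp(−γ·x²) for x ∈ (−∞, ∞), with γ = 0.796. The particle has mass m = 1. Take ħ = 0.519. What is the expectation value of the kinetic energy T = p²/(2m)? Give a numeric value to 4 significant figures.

0.5598

T = −(ħ²/2m) d²/dx², so ⟨T⟩ = −(ħ²/2m) ∫ ψ*·ψ'' dx / ∫|ψ|² dx; with m = 1.
Expand each integrand as polynomial × e^(−2γx²) and use ∫x^(2j)·e^(−2γx²) dx = (2j−1)!!/(4γ)^j · √(π/(2γ)), odd powers → 0; here √(π/(2γ)) = 1.4048. Differentiate with the product rule, d/dx e^(−γx²) = −2γx·e^(−γx²).
State is unnormalized: ∫|ψ|² dx = 1.1337, and ∫ψ*·(−ħ²/2m · ψ'') dx = 0.63460, so ⟨T⟩ = 0.63460 / 1.1337.
⟨T⟩ = 0.55978.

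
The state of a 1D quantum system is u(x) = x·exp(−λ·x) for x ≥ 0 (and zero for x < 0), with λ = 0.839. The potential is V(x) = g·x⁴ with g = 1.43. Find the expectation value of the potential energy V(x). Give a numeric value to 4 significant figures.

⟨V⟩ = ∫ V(x)·|u|² dx / ∫|u|² dx.
Every integrand reduces to terms xʲ·e^(−2λx) on [0, ∞); use ∫₀^∞ xʲ·e^(−2λx) dx = j!/(2λ)^(j+1).
State is unnormalized: ∫|u|² dx = 0.42331, and ∫u*·V(x)·u dx = 27.487, so ⟨V⟩ = 27.487 / 0.42331.
⟨V⟩ = 64.934.

64.93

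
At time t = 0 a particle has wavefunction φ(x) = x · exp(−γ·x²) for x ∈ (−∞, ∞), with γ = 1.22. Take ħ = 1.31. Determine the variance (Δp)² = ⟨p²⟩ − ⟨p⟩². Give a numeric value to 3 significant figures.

6.28

Compute ⟨p⟩ and ⟨p²⟩ separately; (Δp)² = ⟨p²⟩ − ⟨p⟩².
Expand each integrand as polynomial × e^(−2γx²) and use ∫x^(2j)·e^(−2γx²) dx = (2j−1)!!/(4γ)^j · √(π/(2γ)), odd powers → 0; here √(π/(2γ)) = 1.1347. Differentiate with the product rule, d/dx e^(−γx²) = −2γx·e^(−γx²).
Normalization: ∫|φ|² dx = 0.23252.
⟨p⟩ = 0.0000 and ⟨p²⟩ = 6.2809.
(Δp)² = 6.2809 − (0.0000)² = 6.2809.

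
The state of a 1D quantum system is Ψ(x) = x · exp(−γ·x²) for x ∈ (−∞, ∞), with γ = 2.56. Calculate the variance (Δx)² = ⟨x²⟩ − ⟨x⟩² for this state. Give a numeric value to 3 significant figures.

0.293

Compute ⟨x⟩ and ⟨x²⟩ separately, then (Δx)² = ⟨x²⟩ − ⟨x⟩².
Expand each integrand as polynomial × e^(−2γx²) and use ∫x^(2j)·e^(−2γx²) dx = (2j−1)!!/(4γ)^j · √(π/(2γ)), odd powers → 0; here √(π/(2γ)) = 0.78332.
Normalization: ∫|Ψ|² dx = 0.076496.
⟨x⟩ = 0.0000 and ⟨x²⟩ = 0.29297.
(Δx)² = 0.29297 − (0.0000)² = 0.29297.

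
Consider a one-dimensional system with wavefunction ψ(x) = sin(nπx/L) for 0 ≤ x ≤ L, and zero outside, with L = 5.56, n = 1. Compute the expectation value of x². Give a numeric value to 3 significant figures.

⟨x²⟩ = ∫ x²·|ψ|² dx / ∫|ψ|² dx (integrals over the domain).
With sin²θ = (1 − cos2θ)/2 on 0 ≤ x ≤ L: ∫sin²(nπx/L) dx = L/2, ∫x·sin²(nπx/L) dx = L²/4, ∫x²·sin²(nπx/L) dx = L³·(1/6 − 1/(4n²π²)); higher powers xᵏ the same way, integrating xᵏ·cos(2nπx/L) by parts.
State is unnormalized: ∫|ψ|² dx = 2.7800, and ∫ψ*·x²·ψ dx = 24.293, so ⟨x²⟩ = 24.293 / 2.7800.
⟨x²⟩ = 8.7384.

8.74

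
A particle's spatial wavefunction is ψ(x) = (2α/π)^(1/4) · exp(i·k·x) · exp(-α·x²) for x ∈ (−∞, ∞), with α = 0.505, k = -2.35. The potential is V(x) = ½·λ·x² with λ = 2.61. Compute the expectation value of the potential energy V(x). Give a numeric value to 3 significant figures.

0.646

⟨V⟩ = ∫ V(x)·|ψ|² dx.
Gaussian moments: ∫x^(2j)·e^(−2αx²) dx = (2j−1)!!/(4α)^j · √(π/(2α)), odd powers integrate to 0; here √(π/(2α)) = 1.7637.
⟨V⟩ = 0.64604.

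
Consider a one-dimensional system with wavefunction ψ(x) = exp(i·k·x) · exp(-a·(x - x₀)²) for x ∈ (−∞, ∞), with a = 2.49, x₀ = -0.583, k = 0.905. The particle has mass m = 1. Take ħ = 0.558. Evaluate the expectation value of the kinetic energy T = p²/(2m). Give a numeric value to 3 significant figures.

T = −(ħ²/2m) d²/dx², so ⟨T⟩ = −(ħ²/2m) ∫ ψ*·ψ'' dx / ∫|ψ|² dx; with m = 1.
Gaussian moments (u = x − x₀): ∫u^(2j)·e^(−2au²) du = (2j−1)!!/(4a)^j · √(π/(2a)), odd powers integrate to 0; here √(π/(2a)) = 0.79426. Derivatives: ψ′ = (ik − 2au)·ψ, ψ″ = ((ik − 2au)² − 2a)·ψ; the odd-in-u pieces drop out.
State is unnormalized: ∫|ψ|² dx = 0.79426, and ∫ψ*·(−ħ²/2m · ψ'') dx = 0.40917, so ⟨T⟩ = 0.40917 / 0.79426.
⟨T⟩ = 0.51516.

0.515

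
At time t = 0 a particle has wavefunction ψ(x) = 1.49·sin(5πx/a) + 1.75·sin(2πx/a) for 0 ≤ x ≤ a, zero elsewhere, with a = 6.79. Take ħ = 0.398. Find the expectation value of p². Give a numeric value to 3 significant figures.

0.435

p² ψ = −ħ² d²ψ/dx²; ⟨p²⟩ = −ħ² ∫ ψ*·ψ'' dx / ∫|ψ|² dx.
d²/dx² sin(jπx/a) = −(jπ/a)²·sin(jπx/a); on 0 ≤ x ≤ a, ∫sin²(jπx/a) dx = a/2 and ∫sin(jπx/a)·sin(lπx/a) dx = 0 for j ≠ l, so only diagonal terms survive in ∫|ψ|² and ∫ψ·ψ″; ∫ψ·ψ′ dx = [ψ²/2] between the walls = 0.
State is unnormalized: ∫|ψ|² dx = 17.934, and ∫ψ*·(−ħ² ψ'') dx = 7.7999, so ⟨p²⟩ = 7.7999 / 17.934.
⟨p²⟩ = 0.43491.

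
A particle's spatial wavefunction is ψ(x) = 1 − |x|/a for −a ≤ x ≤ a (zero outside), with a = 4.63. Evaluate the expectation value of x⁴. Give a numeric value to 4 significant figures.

13.13

⟨x⁴⟩ = ∫ x⁴·|ψ|² dx / ∫|ψ|² dx (integrals over the domain).
ψ is even, so ∫ over [−a, a] = 2∫₀ᵃ with ψ = 1 − x/a there: ∫₀ᵃ (1 − x/a)² dx = a/3, ∫₀ᵃ x²(1 − x/a)² dx = a³/30, ∫₀ᵃ x⁴(1 − x/a)² dx = a⁵/105.
State is unnormalized: ∫|ψ|² dx = 3.0867, and ∫ψ*·x⁴·ψ dx = 40.527, so ⟨x⁴⟩ = 40.527 / 3.0867.
⟨x⁴⟩ = 13.130.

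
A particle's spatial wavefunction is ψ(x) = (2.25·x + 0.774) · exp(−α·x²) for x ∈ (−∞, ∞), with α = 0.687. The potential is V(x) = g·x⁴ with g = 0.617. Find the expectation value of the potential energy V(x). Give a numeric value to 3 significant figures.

0.985

⟨V⟩ = ∫ V(x)·|ψ|² dx / ∫|ψ|² dx.
Expand each integrand as polynomial × e^(−2αx²) and use ∫x^(2j)·e^(−2αx²) dx = (2j−1)!!/(4α)^j · √(π/(2α)), odd powers → 0; here √(π/(2α)) = 1.5121.
State is unnormalized: ∫|ψ|² dx = 3.6915, and ∫ψ*·V(x)·ψ dx = 3.6361, so ⟨V⟩ = 3.6361 / 3.6915.
⟨V⟩ = 0.98499.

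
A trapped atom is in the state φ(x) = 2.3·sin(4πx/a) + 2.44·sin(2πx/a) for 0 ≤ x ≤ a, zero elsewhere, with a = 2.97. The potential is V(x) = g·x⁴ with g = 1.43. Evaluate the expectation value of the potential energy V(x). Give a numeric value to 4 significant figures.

⟨V⟩ = ∫ V(x)·|φ|² dx / ∫|φ|² dx.
On 0 ≤ x ≤ a (j ≠ l): ∫sin²(jπx/a) dx = a/2, ∫sin(jπx/a)·sin(lπx/a) dx = 0; diagonal moments ∫x·sin²(jπx/a) dx = a²/4, ∫x²·sin²(jπx/a) dx = a³·(1/6 − 1/(4j²π²)); cross terms ∫x·sin(jπx/a)·sin(lπx/a) dx = 0 for j + l even and −4jla²/(π²(j² − l²)²) for j + l odd, ∫x²·sin(jπx/a)·sin(lπx/a) dx = (−1)^(j+l)·4jla³/(π²(j² − l²)²); higher powers the same way via product-to-sum and parts.
State is unnormalized: ∫|φ|² dx = 16.697, and ∫φ*·V(x)·φ dx = 480.92, so ⟨V⟩ = 480.92 / 16.697.
⟨V⟩ = 28.803.

28.80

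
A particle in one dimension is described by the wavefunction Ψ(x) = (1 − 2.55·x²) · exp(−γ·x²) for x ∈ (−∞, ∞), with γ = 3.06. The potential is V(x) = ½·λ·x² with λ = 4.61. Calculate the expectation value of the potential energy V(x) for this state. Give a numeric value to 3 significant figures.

⟨V⟩ = ∫ V(x)·|Ψ|² dx / ∫|Ψ|² dx.
Expand each integrand as polynomial × e^(−2γx²) and use ∫x^(2j)·e^(−2γx²) dx = (2j−1)!!/(4γ)^j · √(π/(2γ)), odd powers → 0; here √(π/(2γ)) = 0.71647.
State is unnormalized: ∫|Ψ|² dx = 0.51123, and ∫Ψ*·V(x)·Ψ dx = 0.054110, so ⟨V⟩ = 0.054110 / 0.51123.
⟨V⟩ = 0.10584.

0.106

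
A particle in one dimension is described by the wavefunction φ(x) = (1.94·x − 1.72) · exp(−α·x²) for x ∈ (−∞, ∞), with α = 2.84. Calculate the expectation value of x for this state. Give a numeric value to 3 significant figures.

⟨x⟩ = ∫ x·|φ|² dx / ∫|φ|² dx (integrals over the domain).
Expand each integrand as polynomial × e^(−2αx²) and use ∫x^(2j)·e^(−2αx²) dx = (2j−1)!!/(4α)^j · √(π/(2α)), odd powers → 0; here √(π/(2α)) = 0.74371.
State is unnormalized: ∫|φ|² dx = 2.4466, and ∫φ*·x·φ dx = -0.43690, so ⟨x⟩ = -0.43690 / 2.4466.
⟨x⟩ = -0.17858.

-0.179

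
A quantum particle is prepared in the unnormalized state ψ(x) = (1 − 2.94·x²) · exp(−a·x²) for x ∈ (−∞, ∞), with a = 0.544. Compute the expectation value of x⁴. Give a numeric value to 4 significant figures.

8.625

⟨x⁴⟩ = ∫ x⁴·|ψ|² dx / ∫|ψ|² dx (integrals over the domain).
Expand each integrand as polynomial × e^(−2ax²) and use ∫x^(2j)·e^(−2ax²) dx = (2j−1)!!/(4a)^j · √(π/(2a)), odd powers → 0; here √(π/(2a)) = 1.6993.
State is unnormalized: ∫|ψ|² dx = 6.4134, and ∫ψ*·x⁴·ψ dx = 55.318, so ⟨x⁴⟩ = 55.318 / 6.4134.
⟨x⁴⟩ = 8.6253.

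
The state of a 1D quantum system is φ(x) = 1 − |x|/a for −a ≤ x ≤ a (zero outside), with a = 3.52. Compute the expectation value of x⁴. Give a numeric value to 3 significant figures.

⟨x⁴⟩ = ∫ x⁴·|φ|² dx / ∫|φ|² dx (integrals over the domain).
φ is even, so ∫ over [−a, a] = 2∫₀ᵃ with φ = 1 − x/a there: ∫₀ᵃ (1 − x/a)² dx = a/3, ∫₀ᵃ x²(1 − x/a)² dx = a³/30, ∫₀ᵃ x⁴(1 − x/a)² dx = a⁵/105.
State is unnormalized: ∫|φ|² dx = 2.3467, and ∫φ*·x⁴·φ dx = 10.293, so ⟨x⁴⟩ = 10.293 / 2.3467.
⟨x⁴⟩ = 4.3863.

4.39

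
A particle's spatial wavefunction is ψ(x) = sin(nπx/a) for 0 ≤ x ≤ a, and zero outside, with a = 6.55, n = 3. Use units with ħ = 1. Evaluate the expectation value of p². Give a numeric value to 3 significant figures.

p² ψ = −ħ² d²ψ/dx²; ⟨p²⟩ = −ħ² ∫ ψ*·ψ'' dx / ∫|ψ|² dx.
d/dx sin(nπx/a) = (nπ/a)·cos(nπx/a) and d²/dx² sin(nπx/a) = −(nπ/a)²·sin(nπx/a); on 0 ≤ x ≤ a, ∫sin²(nπx/a) dx = a/2 and ∫sin(nπx/a)·cos(nπx/a) dx = 0.
State is unnormalized: ∫|ψ|² dx = 3.2750, and ∫ψ*·(−ħ² ψ'') dx = 6.7806, so ⟨p²⟩ = 6.7806 / 3.2750.
⟨p²⟩ = 2.0704.

2.07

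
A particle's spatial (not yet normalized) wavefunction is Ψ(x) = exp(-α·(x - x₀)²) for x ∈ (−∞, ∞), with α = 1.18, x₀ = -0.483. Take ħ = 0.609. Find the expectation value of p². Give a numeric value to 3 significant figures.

p² Ψ = −ħ² d²Ψ/dx²; ⟨p²⟩ = −ħ² ∫ Ψ*·Ψ'' dx / ∫|Ψ|² dx.
Gaussian moments (u = x − x₀): ∫u^(2j)·e^(−2αu²) du = (2j−1)!!/(4α)^j · √(π/(2α)), odd powers integrate to 0; here √(π/(2α)) = 1.1538. Derivatives: d/dx e^(−αu²) = −2αu·e^(−αu²), d²/dx² e^(−αu²) = (4α²u² − 2α)·e^(−αu²).
State is unnormalized: ∫|Ψ|² dx = 1.1538, and ∫Ψ*·(−ħ² Ψ'') dx = 0.50494, so ⟨p²⟩ = 0.50494 / 1.1538.
⟨p²⟩ = 0.43764.

0.438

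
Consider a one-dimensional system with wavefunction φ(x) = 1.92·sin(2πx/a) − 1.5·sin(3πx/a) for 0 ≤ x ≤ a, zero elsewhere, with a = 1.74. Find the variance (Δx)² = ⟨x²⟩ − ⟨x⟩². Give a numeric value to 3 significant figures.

Compute ⟨x⟩ and ⟨x²⟩ separately, then (Δx)² = ⟨x²⟩ − ⟨x⟩².
On 0 ≤ x ≤ a (j ≠ l): ∫sin²(jπx/a) dx = a/2, ∫sin(jπx/a)·sin(lπx/a) dx = 0; diagonal moments ∫x·sin²(jπx/a) dx = a²/4, ∫x²·sin²(jπx/a) dx = a³·(1/6 − 1/(4j²π²)); cross terms ∫x·sin(jπx/a)·sin(lπx/a) dx = 0 for j + l even and −4jla²/(π²(j² − l²)²) for j + l odd, ∫x²·sin(jπx/a)·sin(lπx/a) dx = (−1)^(j+l)·4jla³/(π²(j² − l²)²); higher powers the same way via product-to-sum and parts.
Normalization: ∫|φ|² dx = 5.1647.
⟨x⟩ = 1.1984 and ⟨x²⟩ = 1.5504.
(Δx)² = 1.5504 − (1.1984)² = 0.11416.

0.114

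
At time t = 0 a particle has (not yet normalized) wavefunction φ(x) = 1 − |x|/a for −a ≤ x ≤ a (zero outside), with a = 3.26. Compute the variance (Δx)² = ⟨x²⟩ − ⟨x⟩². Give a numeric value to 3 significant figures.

1.06

Compute ⟨x⟩ and ⟨x²⟩ separately, then (Δx)² = ⟨x²⟩ − ⟨x⟩².
φ is even, so ∫ over [−a, a] = 2∫₀ᵃ with φ = 1 − x/a there: ∫₀ᵃ (1 − x/a)² dx = a/3, ∫₀ᵃ x²(1 − x/a)² dx = a³/30, ∫₀ᵃ x⁴(1 − x/a)² dx = a⁵/105.
Normalization: ∫|φ|² dx = 2.1733.
⟨x⟩ = 0.0000 and ⟨x²⟩ = 1.0628.
(Δx)² = 1.0628 − (0.0000)² = 1.0628.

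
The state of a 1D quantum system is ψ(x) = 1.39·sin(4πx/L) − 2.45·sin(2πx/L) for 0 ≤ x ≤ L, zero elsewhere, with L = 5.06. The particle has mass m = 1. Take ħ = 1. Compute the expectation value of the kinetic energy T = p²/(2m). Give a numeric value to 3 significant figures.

T = −(ħ²/2m) d²/dx², so ⟨T⟩ = −(ħ²/2m) ∫ ψ*·ψ'' dx / ∫|ψ|² dx; with m = 1.
d²/dx² sin(jπx/L) = −(jπ/L)²·sin(jπx/L); on 0 ≤ x ≤ L, ∫sin²(jπx/L) dx = L/2 and ∫sin(jπx/L)·sin(lπx/L) dx = 0 for j ≠ l, so only diagonal terms survive in ∫|ψ|² and ∫ψ·ψ″; ∫ψ·ψ′ dx = [ψ²/2] between the walls = 0.
State is unnormalized: ∫|ψ|² dx = 20.075, and ∫ψ*·(−ħ²/2m · ψ'') dx = 26.782, so ⟨T⟩ = 26.782 / 20.075.
⟨T⟩ = 1.3341.

1.33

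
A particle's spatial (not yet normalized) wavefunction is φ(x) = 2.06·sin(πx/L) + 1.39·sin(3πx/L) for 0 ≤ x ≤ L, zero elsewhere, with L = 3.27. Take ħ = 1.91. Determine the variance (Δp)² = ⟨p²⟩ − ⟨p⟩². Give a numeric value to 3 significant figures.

11.8

Compute ⟨p⟩ and ⟨p²⟩ separately; (Δp)² = ⟨p²⟩ − ⟨p⟩².
d²/dx² sin(jπx/L) = −(jπ/L)²·sin(jπx/L); on 0 ≤ x ≤ L, ∫sin²(jπx/L) dx = L/2 and ∫sin(jπx/L)·sin(lπx/L) dx = 0 for j ≠ l, so only diagonal terms survive in ∫|φ|² and ∫φ·φ″; ∫φ·φ′ dx = [φ²/2] between the walls = 0.
Normalization: ∫|φ|² dx = 10.097.
⟨p⟩ = 0.0000 and ⟨p²⟩ = 11.795.
(Δp)² = 11.795 − (0.0000)² = 11.795.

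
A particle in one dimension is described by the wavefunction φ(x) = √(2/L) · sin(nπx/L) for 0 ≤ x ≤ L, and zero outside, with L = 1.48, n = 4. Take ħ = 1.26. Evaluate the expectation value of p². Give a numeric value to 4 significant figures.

114.5

p² φ = −ħ² d²φ/dx²; ⟨p²⟩ = −ħ² ∫ φ*·φ'' dx.
d/dx sin(nπx/L) = (nπ/L)·cos(nπx/L) and d²/dx² sin(nπx/L) = −(nπ/L)²·sin(nπx/L); on 0 ≤ x ≤ L, ∫sin²(nπx/L) dx = L/2 and ∫sin(nπx/L)·cos(nπx/L) dx = 0.
⟨p²⟩ = 114.46.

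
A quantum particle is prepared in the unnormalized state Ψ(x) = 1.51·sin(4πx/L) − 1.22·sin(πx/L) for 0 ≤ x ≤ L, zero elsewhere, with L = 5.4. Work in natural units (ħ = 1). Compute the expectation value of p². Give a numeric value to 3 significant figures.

3.41

p² Ψ = −ħ² d²Ψ/dx²; ⟨p²⟩ = −ħ² ∫ Ψ*·Ψ'' dx / ∫|Ψ|² dx.
d²/dx² sin(jπx/L) = −(jπ/L)²·sin(jπx/L); on 0 ≤ x ≤ L, ∫sin²(jπx/L) dx = L/2 and ∫sin(jπx/L)·sin(lπx/L) dx = 0 for j ≠ l, so only diagonal terms survive in ∫|Ψ|² and ∫Ψ·Ψ″; ∫Ψ·Ψ′ dx = [Ψ²/2] between the walls = 0.
State is unnormalized: ∫|Ψ|² dx = 10.175, and ∫Ψ*·(−ħ² Ψ'') dx = 34.699, so ⟨p²⟩ = 34.699 / 10.175.
⟨p²⟩ = 3.4102.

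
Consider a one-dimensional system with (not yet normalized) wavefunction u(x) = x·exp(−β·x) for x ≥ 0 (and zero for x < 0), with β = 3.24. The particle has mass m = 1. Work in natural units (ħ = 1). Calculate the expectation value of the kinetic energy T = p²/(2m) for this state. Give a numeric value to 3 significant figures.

T = −(ħ²/2m) d²/dx², so ⟨T⟩ = −(ħ²/2m) ∫ u*·u'' dx / ∫|u|² dx; with m = 1.
Differentiate x·exp(−β·x) with the product rule; every integrand then reduces to terms xʲ·e^(−2βx) on [0, ∞), with ∫₀^∞ xʲ·e^(−2βx) dx = j!/(2β)^(j+1).
State is unnormalized: ∫|u|² dx = 0.0073503, and ∫u*·(−ħ²/2m · u'') dx = 0.038580, so ⟨T⟩ = 0.038580 / 0.0073503.
⟨T⟩ = 5.2488.

5.25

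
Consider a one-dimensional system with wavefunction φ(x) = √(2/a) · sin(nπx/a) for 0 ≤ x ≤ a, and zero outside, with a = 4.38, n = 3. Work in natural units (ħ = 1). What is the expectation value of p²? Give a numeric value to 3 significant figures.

p² φ = −ħ² d²φ/dx²; ⟨p²⟩ = −ħ² ∫ φ*·φ'' dx.
d/dx sin(nπx/a) = (nπ/a)·cos(nπx/a) and d²/dx² sin(nπx/a) = −(nπ/a)²·sin(nπx/a); on 0 ≤ x ≤ a, ∫sin²(nπx/a) dx = a/2 and ∫sin(nπx/a)·cos(nπx/a) dx = 0.
⟨p²⟩ = 4.6301.

4.63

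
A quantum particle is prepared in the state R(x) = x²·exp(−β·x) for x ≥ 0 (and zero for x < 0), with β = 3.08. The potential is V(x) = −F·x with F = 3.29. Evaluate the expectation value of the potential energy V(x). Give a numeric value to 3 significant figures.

-2.67

⟨V⟩ = ∫ V(x)·|R|² dx / ∫|R|² dx.
Every integrand reduces to terms xʲ·e^(−2βx) on [0, ∞); use ∫₀^∞ xʲ·e^(−2βx) dx = j!/(2β)^(j+1).
State is unnormalized: ∫|R|² dx = 0.0027059, and ∫R*·V(x)·R dx = -0.0072259, so ⟨V⟩ = -0.0072259 / 0.0027059.
⟨V⟩ = -2.6705.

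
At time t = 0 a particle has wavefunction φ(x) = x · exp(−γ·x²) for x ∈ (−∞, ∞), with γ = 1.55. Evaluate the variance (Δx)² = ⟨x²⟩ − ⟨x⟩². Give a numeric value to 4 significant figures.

Compute ⟨x⟩ and ⟨x²⟩ separately, then (Δx)² = ⟨x²⟩ − ⟨x⟩².
Expand each integrand as polynomial × e^(−2γx²) and use ∫x^(2j)·e^(−2γx²) dx = (2j−1)!!/(4γ)^j · √(π/(2γ)), odd powers → 0; here √(π/(2γ)) = 1.0067.
Normalization: ∫|φ|² dx = 0.16237.
⟨x⟩ = 0.0000 and ⟨x²⟩ = 0.48387.
(Δx)² = 0.48387 − (0.0000)² = 0.48387.

0.4839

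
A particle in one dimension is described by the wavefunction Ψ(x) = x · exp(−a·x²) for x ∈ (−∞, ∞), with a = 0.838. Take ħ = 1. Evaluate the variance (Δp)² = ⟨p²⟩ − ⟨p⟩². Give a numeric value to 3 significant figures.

2.51

Compute ⟨p⟩ and ⟨p²⟩ separately; (Δp)² = ⟨p²⟩ − ⟨p⟩².
Expand each integrand as polynomial × e^(−2ax²) and use ∫x^(2j)·e^(−2ax²) dx = (2j−1)!!/(4a)^j · √(π/(2a)), odd powers → 0; here √(π/(2a)) = 1.3691. Differentiate with the product rule, d/dx e^(−ax²) = −2ax·e^(−ax²).
Normalization: ∫|Ψ|² dx = 0.40845.
⟨p⟩ = 0.0000 and ⟨p²⟩ = 2.5140.
(Δp)² = 2.5140 − (0.0000)² = 2.5140.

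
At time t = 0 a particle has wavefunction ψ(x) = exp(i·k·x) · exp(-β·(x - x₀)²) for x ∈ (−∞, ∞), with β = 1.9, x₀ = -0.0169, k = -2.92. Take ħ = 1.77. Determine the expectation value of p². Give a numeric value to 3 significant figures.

32.7

p² ψ = −ħ² d²ψ/dx²; ⟨p²⟩ = −ħ² ∫ ψ*·ψ'' dx / ∫|ψ|² dx.
Gaussian moments (u = x − x₀): ∫u^(2j)·e^(−2βu²) du = (2j−1)!!/(4β)^j · √(π/(2β)), odd powers integrate to 0; here √(π/(2β)) = 0.90925. Derivatives: ψ′ = (ik − 2βu)·ψ, ψ″ = ((ik − 2βu)² − 2β)·ψ; the odd-in-u pieces drop out.
State is unnormalized: ∫|ψ|² dx = 0.90925, and ∫ψ*·(−ħ² ψ'') dx = 29.701, so ⟨p²⟩ = 29.701 / 0.90925.
⟨p²⟩ = 32.665.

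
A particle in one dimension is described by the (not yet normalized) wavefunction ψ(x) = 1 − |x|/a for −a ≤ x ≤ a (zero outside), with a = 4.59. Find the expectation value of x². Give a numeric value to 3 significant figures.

⟨x²⟩ = ∫ x²·|ψ|² dx / ∫|ψ|² dx (integrals over the domain).
ψ is even, so ∫ over [−a, a] = 2∫₀ᵃ with ψ = 1 − x/a there: ∫₀ᵃ (1 − x/a)² dx = a/3, ∫₀ᵃ x²(1 − x/a)² dx = a³/30, ∫₀ᵃ x⁴(1 − x/a)² dx = a⁵/105.
State is unnormalized: ∫|ψ|² dx = 3.0600, and ∫ψ*·x²·ψ dx = 6.4468, so ⟨x²⟩ = 6.4468 / 3.0600.
⟨x²⟩ = 2.1068.

2.11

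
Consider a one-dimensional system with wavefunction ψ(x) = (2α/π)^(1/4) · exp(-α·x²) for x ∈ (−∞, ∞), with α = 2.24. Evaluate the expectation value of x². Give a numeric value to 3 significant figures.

⟨x²⟩ = ∫ x²·|ψ|² dx (integrals over the domain).
Gaussian moments: ∫x^(2j)·e^(−2αx²) dx = (2j−1)!!/(4α)^j · √(π/(2α)), odd powers integrate to 0; here √(π/(2α)) = 0.83741.
⟨x²⟩ = 0.11161.

0.112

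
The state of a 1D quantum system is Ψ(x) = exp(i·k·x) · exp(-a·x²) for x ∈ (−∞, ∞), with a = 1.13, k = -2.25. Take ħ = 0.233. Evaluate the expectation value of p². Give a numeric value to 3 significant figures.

p² Ψ = −ħ² d²Ψ/dx²; ⟨p²⟩ = −ħ² ∫ Ψ*·Ψ'' dx / ∫|Ψ|² dx.
Gaussian moments: ∫x^(2j)·e^(−2ax²) dx = (2j−1)!!/(4a)^j · √(π/(2a)), odd powers integrate to 0; here √(π/(2a)) = 1.1790. Derivatives: Ψ′ = (ik − 2ax)·Ψ, Ψ″ = ((ik − 2ax)² − 2a)·Ψ; the odd-in-x pieces drop out.
State is unnormalized: ∫|Ψ|² dx = 1.1790, and ∫Ψ*·(−ħ² Ψ'') dx = 0.39637, so ⟨p²⟩ = 0.39637 / 1.1790.
⟨p²⟩ = 0.33618.

0.336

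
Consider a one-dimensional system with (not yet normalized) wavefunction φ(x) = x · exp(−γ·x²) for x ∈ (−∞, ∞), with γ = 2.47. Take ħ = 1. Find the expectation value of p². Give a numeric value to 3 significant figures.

p² φ = −ħ² d²φ/dx²; ⟨p²⟩ = −ħ² ∫ φ*·φ'' dx / ∫|φ|² dx.
Expand each integrand as polynomial × e^(−2γx²) and use ∫x^(2j)·e^(−2γx²) dx = (2j−1)!!/(4γ)^j · √(π/(2γ)), odd powers → 0; here √(π/(2γ)) = 0.79746. Differentiate with the product rule, d/dx e^(−γx²) = −2γx·e^(−γx²).
State is unnormalized: ∫|φ|² dx = 0.080715, and ∫φ*·(−ħ² φ'') dx = 0.59810, so ⟨p²⟩ = 0.59810 / 0.080715.
⟨p²⟩ = 7.4100.

7.41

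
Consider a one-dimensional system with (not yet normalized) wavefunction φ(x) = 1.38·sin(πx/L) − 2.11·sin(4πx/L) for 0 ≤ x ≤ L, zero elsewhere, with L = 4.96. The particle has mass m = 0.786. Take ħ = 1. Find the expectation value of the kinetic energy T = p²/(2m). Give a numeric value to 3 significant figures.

2.94

T = −(ħ²/2m) d²/dx², so ⟨T⟩ = −(ħ²/2m) ∫ φ*·φ'' dx / ∫|φ|² dx; with m = 0.786.
d²/dx² sin(jπx/L) = −(jπ/L)²·sin(jπx/L); on 0 ≤ x ≤ L, ∫sin²(jπx/L) dx = L/2 and ∫sin(jπx/L)·sin(lπx/L) dx = 0 for j ≠ l, so only diagonal terms survive in ∫|φ|² and ∫φ·φ″; ∫φ·φ′ dx = [φ²/2] between the walls = 0.
State is unnormalized: ∫|φ|² dx = 15.764, and ∫φ*·(−ħ²/2m · φ'') dx = 46.289, so ⟨T⟩ = 46.289 / 15.764.
⟨T⟩ = 2.9364.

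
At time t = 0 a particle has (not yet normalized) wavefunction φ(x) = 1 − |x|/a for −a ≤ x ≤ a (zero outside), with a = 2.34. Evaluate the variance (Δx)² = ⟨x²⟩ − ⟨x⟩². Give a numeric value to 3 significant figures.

Compute ⟨x⟩ and ⟨x²⟩ separately, then (Δx)² = ⟨x²⟩ − ⟨x⟩².
φ is even, so ∫ over [−a, a] = 2∫₀ᵃ with φ = 1 − x/a there: ∫₀ᵃ (1 − x/a)² dx = a/3, ∫₀ᵃ x²(1 − x/a)² dx = a³/30, ∫₀ᵃ x⁴(1 − x/a)² dx = a⁵/105.
Normalization: ∫|φ|² dx = 1.5600.
⟨x⟩ = 0.0000 and ⟨x²⟩ = 0.54756.
(Δx)² = 0.54756 − (0.0000)² = 0.54756.

0.548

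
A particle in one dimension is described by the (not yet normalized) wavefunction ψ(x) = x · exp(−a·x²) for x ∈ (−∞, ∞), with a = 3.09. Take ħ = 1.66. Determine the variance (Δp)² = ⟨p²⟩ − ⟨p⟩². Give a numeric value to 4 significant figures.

25.54

Compute ⟨p⟩ and ⟨p²⟩ separately; (Δp)² = ⟨p²⟩ − ⟨p⟩².
Expand each integrand as polynomial × e^(−2ax²) and use ∫x^(2j)·e^(−2ax²) dx = (2j−1)!!/(4a)^j · √(π/(2a)), odd powers → 0; here √(π/(2a)) = 0.71299. Differentiate with the product rule, d/dx e^(−ax²) = −2ax·e^(−ax²).
Normalization: ∫|ψ|² dx = 0.057685.
⟨p⟩ = 0.0000 and ⟨p²⟩ = 25.544.
(Δp)² = 25.544 − (0.0000)² = 25.544.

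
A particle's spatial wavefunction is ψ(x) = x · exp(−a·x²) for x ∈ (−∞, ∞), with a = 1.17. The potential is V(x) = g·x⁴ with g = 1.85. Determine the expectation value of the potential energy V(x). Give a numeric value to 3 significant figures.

1.27

⟨V⟩ = ∫ V(x)·|ψ|² dx / ∫|ψ|² dx.
Expand each integrand as polynomial × e^(−2ax²) and use ∫x^(2j)·e^(−2ax²) dx = (2j−1)!!/(4a)^j · √(π/(2a)), odd powers → 0; here √(π/(2a)) = 1.1587.
State is unnormalized: ∫|ψ|² dx = 0.24758, and ∫ψ*·V(x)·ψ dx = 0.31368, so ⟨V⟩ = 0.31368 / 0.24758.
⟨V⟩ = 1.2670.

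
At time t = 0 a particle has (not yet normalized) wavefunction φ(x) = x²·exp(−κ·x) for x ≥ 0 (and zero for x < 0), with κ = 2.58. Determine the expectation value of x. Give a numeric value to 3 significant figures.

⟨x⟩ = ∫ x·|φ|² dx / ∫|φ|² dx (integrals over the domain).
Every integrand reduces to terms xʲ·e^(−2κx) on [0, ∞); use ∫₀^∞ xʲ·e^(−2κx) dx = j!/(2κ)^(j+1).
State is unnormalized: ∫|φ|² dx = 0.0065609, and ∫φ*·x·φ dx = 0.0063575, so ⟨x⟩ = 0.0063575 / 0.0065609.
⟨x⟩ = 0.96899.

0.969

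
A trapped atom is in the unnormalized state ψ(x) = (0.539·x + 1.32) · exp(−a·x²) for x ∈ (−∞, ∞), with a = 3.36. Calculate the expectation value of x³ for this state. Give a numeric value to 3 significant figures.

0.0134

⟨x³⟩ = ∫ x³·|ψ|² dx / ∫|ψ|² dx (integrals over the domain).
Expand each integrand as polynomial × e^(−2ax²) and use ∫x^(2j)·e^(−2ax²) dx = (2j−1)!!/(4a)^j · √(π/(2a)), odd powers → 0; here √(π/(2a)) = 0.68374.
State is unnormalized: ∫|ψ|² dx = 1.2061, and ∫ψ*·x³·ψ dx = 0.016159, so ⟨x³⟩ = 0.016159 / 1.2061.
⟨x³⟩ = 0.013397.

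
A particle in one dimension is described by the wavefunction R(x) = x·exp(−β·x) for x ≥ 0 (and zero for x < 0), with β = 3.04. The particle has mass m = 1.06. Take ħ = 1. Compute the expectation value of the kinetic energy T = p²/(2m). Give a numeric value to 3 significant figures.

4.36

T = −(ħ²/2m) d²/dx², so ⟨T⟩ = −(ħ²/2m) ∫ R*·R'' dx / ∫|R|² dx; with m = 1.06.
Differentiate x·exp(−β·x) with the product rule; every integrand then reduces to terms xʲ·e^(−2βx) on [0, ∞), with ∫₀^∞ xʲ·e^(−2βx) dx = j!/(2β)^(j+1).
State is unnormalized: ∫|R|² dx = 0.0088986, and ∫R*·(−ħ²/2m · R'') dx = 0.038791, so ⟨T⟩ = 0.038791 / 0.0088986.
⟨T⟩ = 4.3592.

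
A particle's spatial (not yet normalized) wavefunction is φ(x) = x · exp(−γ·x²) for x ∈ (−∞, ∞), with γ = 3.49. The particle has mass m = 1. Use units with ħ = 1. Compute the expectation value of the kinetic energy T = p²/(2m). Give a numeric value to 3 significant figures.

T = −(ħ²/2m) d²/dx², so ⟨T⟩ = −(ħ²/2m) ∫ φ*·φ'' dx / ∫|φ|² dx; with m = 1.
Expand each integrand as polynomial × e^(−2γx²) and use ∫x^(2j)·e^(−2γx²) dx = (2j−1)!!/(4γ)^j · √(π/(2γ)), odd powers → 0; here √(π/(2γ)) = 0.67088. Differentiate with the product rule, d/dx e^(−γx²) = −2γx·e^(−γx²).
State is unnormalized: ∫|φ|² dx = 0.048058, and ∫φ*·(−ħ²/2m · φ'') dx = 0.25158, so ⟨T⟩ = 0.25158 / 0.048058.
⟨T⟩ = 5.2350.

5.24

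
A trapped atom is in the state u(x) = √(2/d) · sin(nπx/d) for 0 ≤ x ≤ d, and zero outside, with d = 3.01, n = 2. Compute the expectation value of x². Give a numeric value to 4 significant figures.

⟨x²⟩ = ∫ x²·|u|² dx (integrals over the domain).
With sin²θ = (1 − cos2θ)/2 on 0 ≤ x ≤ d: ∫sin²(nπx/d) dx = d/2, ∫x·sin²(nπx/d) dx = d²/4, ∫x²·sin²(nπx/d) dx = d³·(1/6 − 1/(4n²π²)); higher powers xᵏ the same way, integrating xᵏ·cos(2nπx/d) by parts.
⟨x²⟩ = 2.9053.

2.905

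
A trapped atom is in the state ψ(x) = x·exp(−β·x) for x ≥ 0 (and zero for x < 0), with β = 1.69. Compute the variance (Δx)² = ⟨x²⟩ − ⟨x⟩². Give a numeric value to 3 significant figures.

Compute ⟨x⟩ and ⟨x²⟩ separately, then (Δx)² = ⟨x²⟩ − ⟨x⟩².
Every integrand reduces to terms xʲ·e^(−2βx) on [0, ∞); use ∫₀^∞ xʲ·e^(−2βx) dx = j!/(2β)^(j+1).
Normalization: ∫|ψ|² dx = 0.051794.
⟨x⟩ = 0.88757 and ⟨x²⟩ = 1.0504.
(Δx)² = 1.0504 − (0.88757)² = 0.26260.

0.263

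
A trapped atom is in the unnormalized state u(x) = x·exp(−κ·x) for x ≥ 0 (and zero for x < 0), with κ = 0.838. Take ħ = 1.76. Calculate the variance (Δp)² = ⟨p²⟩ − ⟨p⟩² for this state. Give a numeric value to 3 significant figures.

Compute ⟨p⟩ and ⟨p²⟩ separately; (Δp)² = ⟨p²⟩ − ⟨p⟩².
Differentiate x·exp(−κ·x) with the product rule; every integrand then reduces to terms xʲ·e^(−2κx) on [0, ∞), with ∫₀^∞ xʲ·e^(−2κx) dx = j!/(2κ)^(j+1).
Normalization: ∫|u|² dx = 0.42482.
⟨p⟩ = 0.0000 and ⟨p²⟩ = 2.1753.
(Δp)² = 2.1753 − (0.0000)² = 2.1753.

2.18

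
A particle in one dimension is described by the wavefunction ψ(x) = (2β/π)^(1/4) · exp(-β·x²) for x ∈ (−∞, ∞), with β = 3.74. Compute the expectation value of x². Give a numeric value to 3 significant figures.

⟨x²⟩ = ∫ x²·|ψ|² dx (integrals over the domain).
Gaussian moments: ∫x^(2j)·e^(−2βx²) dx = (2j−1)!!/(4β)^j · √(π/(2β)), odd powers integrate to 0; here √(π/(2β)) = 0.64807.
⟨x²⟩ = 0.066845.

0.0668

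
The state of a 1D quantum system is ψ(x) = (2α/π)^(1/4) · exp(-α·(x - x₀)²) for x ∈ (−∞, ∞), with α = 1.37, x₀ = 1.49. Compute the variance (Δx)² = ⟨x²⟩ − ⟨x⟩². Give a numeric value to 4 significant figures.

0.1825

Compute ⟨x⟩ and ⟨x²⟩ separately, then (Δx)² = ⟨x²⟩ − ⟨x⟩².
Gaussian moments (u = x − x₀): ∫u^(2j)·e^(−2αu²) du = (2j−1)!!/(4α)^j · √(π/(2α)), odd powers integrate to 0; here √(π/(2α)) = 1.0708.
⟨x⟩ = 1.4900 and ⟨x²⟩ = 2.4026.
(Δx)² = 2.4026 − (1.4900)² = 0.18248.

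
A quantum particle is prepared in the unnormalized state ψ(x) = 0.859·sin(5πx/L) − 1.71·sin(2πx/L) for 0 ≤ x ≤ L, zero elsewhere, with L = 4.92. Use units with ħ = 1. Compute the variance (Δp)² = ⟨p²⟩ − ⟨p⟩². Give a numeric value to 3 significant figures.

Compute ⟨p⟩ and ⟨p²⟩ separately; (Δp)² = ⟨p²⟩ − ⟨p⟩².
d²/dx² sin(jπx/L) = −(jπ/L)²·sin(jπx/L); on 0 ≤ x ≤ L, ∫sin²(jπx/L) dx = L/2 and ∫sin(jπx/L)·sin(lπx/L) dx = 0 for j ≠ l, so only diagonal terms survive in ∫|ψ|² and ∫ψ·ψ″; ∫ψ·ψ′ dx = [ψ²/2] between the walls = 0.
Normalization: ∫|ψ|² dx = 9.0085.
⟨p⟩ = 0.0000 and ⟨p²⟩ = 3.3562.
(Δp)² = 3.3562 − (0.0000)² = 3.3562.

3.36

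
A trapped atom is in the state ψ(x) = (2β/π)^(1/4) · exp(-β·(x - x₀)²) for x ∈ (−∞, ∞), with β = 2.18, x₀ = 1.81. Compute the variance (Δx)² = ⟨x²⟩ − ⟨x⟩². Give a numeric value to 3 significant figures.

0.115

Compute ⟨x⟩ and ⟨x²⟩ separately, then (Δx)² = ⟨x²⟩ − ⟨x⟩².
Gaussian moments (u = x − x₀): ∫u^(2j)·e^(−2βu²) du = (2j−1)!!/(4β)^j · √(π/(2β)), odd powers integrate to 0; here √(π/(2β)) = 0.84885.
⟨x⟩ = 1.8100 and ⟨x²⟩ = 3.3908.
(Δx)² = 3.3908 − (1.8100)² = 0.11468.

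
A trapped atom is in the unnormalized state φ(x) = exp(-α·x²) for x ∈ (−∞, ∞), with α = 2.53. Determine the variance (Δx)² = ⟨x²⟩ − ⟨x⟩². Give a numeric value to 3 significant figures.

0.0988

Compute ⟨x⟩ and ⟨x²⟩ separately, then (Δx)² = ⟨x²⟩ − ⟨x⟩².
Gaussian moments: ∫x^(2j)·e^(−2αx²) dx = (2j−1)!!/(4α)^j · √(π/(2α)), odd powers integrate to 0; here √(π/(2α)) = 0.78795.
Normalization: ∫|φ|² dx = 0.78795.
⟨x⟩ = 0.0000 and ⟨x²⟩ = 0.098814.
(Δx)² = 0.098814 − (0.0000)² = 0.098814.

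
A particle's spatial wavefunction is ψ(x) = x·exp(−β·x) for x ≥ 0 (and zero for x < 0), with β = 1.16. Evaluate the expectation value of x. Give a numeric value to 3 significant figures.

⟨x⟩ = ∫ x·|ψ|² dx / ∫|ψ|² dx (integrals over the domain).
Every integrand reduces to terms xʲ·e^(−2βx) on [0, ∞); use ∫₀^∞ xʲ·e^(−2βx) dx = j!/(2β)^(j+1).
State is unnormalized: ∫|ψ|² dx = 0.16016, and ∫ψ*·x·ψ dx = 0.20711, so ⟨x⟩ = 0.20711 / 0.16016.
⟨x⟩ = 1.2931.

1.29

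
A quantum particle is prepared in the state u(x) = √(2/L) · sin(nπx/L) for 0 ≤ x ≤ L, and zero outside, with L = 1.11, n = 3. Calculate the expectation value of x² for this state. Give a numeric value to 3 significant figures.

⟨x²⟩ = ∫ x²·|u|² dx (integrals over the domain).
With sin²θ = (1 − cos2θ)/2 on 0 ≤ x ≤ L: ∫sin²(nπx/L) dx = L/2, ∫x·sin²(nπx/L) dx = L²/4, ∫x²·sin²(nπx/L) dx = L³·(1/6 − 1/(4n²π²)); higher powers xᵏ the same way, integrating xᵏ·cos(2nπx/L) by parts.
⟨x²⟩ = 0.40376.

0.404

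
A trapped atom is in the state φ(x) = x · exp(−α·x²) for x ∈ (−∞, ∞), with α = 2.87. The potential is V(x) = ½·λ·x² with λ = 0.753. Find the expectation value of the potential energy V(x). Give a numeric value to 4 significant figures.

0.09839

⟨V⟩ = ∫ V(x)·|φ|² dx / ∫|φ|² dx.
Expand each integrand as polynomial × e^(−2αx²) and use ∫x^(2j)·e^(−2αx²) dx = (2j−1)!!/(4α)^j · √(π/(2α)), odd powers → 0; here √(π/(2α)) = 0.73981.
State is unnormalized: ∫|φ|² dx = 0.064443, and ∫φ*·V(x)·φ dx = 0.0063405, so ⟨V⟩ = 0.0063405 / 0.064443.
⟨V⟩ = 0.098389.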